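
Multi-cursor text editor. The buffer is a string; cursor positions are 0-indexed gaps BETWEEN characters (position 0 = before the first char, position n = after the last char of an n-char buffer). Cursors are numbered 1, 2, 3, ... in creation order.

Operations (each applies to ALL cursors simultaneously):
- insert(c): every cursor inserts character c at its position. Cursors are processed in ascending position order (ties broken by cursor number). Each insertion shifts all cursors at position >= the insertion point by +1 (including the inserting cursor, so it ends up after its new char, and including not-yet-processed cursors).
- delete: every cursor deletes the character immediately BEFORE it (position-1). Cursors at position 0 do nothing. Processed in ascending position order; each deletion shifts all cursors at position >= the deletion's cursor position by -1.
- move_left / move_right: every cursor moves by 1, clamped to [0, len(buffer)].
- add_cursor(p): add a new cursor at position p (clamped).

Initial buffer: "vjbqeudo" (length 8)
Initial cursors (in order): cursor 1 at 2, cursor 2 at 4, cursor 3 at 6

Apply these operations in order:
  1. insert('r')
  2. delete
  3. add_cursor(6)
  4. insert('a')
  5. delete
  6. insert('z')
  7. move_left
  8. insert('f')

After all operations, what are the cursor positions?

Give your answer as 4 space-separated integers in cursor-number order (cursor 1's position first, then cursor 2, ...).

After op 1 (insert('r')): buffer="vjrbqreurdo" (len 11), cursors c1@3 c2@6 c3@9, authorship ..1..2..3..
After op 2 (delete): buffer="vjbqeudo" (len 8), cursors c1@2 c2@4 c3@6, authorship ........
After op 3 (add_cursor(6)): buffer="vjbqeudo" (len 8), cursors c1@2 c2@4 c3@6 c4@6, authorship ........
After op 4 (insert('a')): buffer="vjabqaeuaado" (len 12), cursors c1@3 c2@6 c3@10 c4@10, authorship ..1..2..34..
After op 5 (delete): buffer="vjbqeudo" (len 8), cursors c1@2 c2@4 c3@6 c4@6, authorship ........
After op 6 (insert('z')): buffer="vjzbqzeuzzdo" (len 12), cursors c1@3 c2@6 c3@10 c4@10, authorship ..1..2..34..
After op 7 (move_left): buffer="vjzbqzeuzzdo" (len 12), cursors c1@2 c2@5 c3@9 c4@9, authorship ..1..2..34..
After op 8 (insert('f')): buffer="vjfzbqfzeuzffzdo" (len 16), cursors c1@3 c2@7 c3@13 c4@13, authorship ..11..22..3344..

Answer: 3 7 13 13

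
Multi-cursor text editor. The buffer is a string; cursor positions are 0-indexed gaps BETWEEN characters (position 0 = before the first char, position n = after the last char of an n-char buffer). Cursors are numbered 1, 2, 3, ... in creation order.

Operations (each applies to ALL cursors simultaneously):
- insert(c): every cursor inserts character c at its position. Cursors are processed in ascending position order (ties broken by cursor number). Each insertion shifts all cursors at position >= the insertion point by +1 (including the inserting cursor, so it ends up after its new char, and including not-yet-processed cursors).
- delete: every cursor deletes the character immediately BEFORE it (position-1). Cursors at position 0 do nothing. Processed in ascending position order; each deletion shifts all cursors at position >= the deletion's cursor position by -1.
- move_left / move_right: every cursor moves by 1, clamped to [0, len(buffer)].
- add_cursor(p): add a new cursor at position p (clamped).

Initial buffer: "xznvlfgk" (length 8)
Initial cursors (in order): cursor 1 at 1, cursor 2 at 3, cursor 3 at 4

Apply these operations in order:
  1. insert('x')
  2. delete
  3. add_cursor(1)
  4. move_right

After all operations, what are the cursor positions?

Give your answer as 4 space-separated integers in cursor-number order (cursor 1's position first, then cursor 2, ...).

After op 1 (insert('x')): buffer="xxznxvxlfgk" (len 11), cursors c1@2 c2@5 c3@7, authorship .1..2.3....
After op 2 (delete): buffer="xznvlfgk" (len 8), cursors c1@1 c2@3 c3@4, authorship ........
After op 3 (add_cursor(1)): buffer="xznvlfgk" (len 8), cursors c1@1 c4@1 c2@3 c3@4, authorship ........
After op 4 (move_right): buffer="xznvlfgk" (len 8), cursors c1@2 c4@2 c2@4 c3@5, authorship ........

Answer: 2 4 5 2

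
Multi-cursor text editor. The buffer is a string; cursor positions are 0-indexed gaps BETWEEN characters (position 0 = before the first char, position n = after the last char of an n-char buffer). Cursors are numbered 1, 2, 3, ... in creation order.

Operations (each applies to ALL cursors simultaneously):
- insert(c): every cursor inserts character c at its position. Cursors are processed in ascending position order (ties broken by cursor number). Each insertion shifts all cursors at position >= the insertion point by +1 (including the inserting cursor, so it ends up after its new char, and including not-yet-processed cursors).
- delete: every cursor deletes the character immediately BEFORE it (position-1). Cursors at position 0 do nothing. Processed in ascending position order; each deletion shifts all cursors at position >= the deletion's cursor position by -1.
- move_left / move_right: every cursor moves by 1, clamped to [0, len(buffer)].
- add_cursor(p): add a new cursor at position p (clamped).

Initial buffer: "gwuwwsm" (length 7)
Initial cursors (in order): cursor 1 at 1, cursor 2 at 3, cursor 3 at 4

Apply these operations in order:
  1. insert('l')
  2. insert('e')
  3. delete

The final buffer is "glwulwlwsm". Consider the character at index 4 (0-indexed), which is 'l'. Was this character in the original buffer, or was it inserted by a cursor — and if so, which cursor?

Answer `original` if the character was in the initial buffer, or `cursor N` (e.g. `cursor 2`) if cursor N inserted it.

After op 1 (insert('l')): buffer="glwulwlwsm" (len 10), cursors c1@2 c2@5 c3@7, authorship .1..2.3...
After op 2 (insert('e')): buffer="glewulewlewsm" (len 13), cursors c1@3 c2@7 c3@10, authorship .11..22.33...
After op 3 (delete): buffer="glwulwlwsm" (len 10), cursors c1@2 c2@5 c3@7, authorship .1..2.3...
Authorship (.=original, N=cursor N): . 1 . . 2 . 3 . . .
Index 4: author = 2

Answer: cursor 2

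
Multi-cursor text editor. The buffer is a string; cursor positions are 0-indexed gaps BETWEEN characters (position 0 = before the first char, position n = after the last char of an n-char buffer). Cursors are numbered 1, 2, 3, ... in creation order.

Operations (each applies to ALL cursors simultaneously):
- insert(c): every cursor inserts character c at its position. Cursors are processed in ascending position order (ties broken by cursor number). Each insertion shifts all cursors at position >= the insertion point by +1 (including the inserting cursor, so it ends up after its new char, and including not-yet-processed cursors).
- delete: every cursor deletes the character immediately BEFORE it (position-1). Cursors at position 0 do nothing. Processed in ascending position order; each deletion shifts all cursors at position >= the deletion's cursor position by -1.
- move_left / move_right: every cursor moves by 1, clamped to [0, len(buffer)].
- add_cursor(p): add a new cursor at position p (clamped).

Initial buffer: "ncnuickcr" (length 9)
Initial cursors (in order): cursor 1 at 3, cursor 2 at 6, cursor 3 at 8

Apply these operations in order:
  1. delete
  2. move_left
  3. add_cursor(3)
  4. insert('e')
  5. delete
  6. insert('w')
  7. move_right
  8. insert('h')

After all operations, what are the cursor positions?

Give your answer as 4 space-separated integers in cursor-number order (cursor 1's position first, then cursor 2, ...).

After op 1 (delete): buffer="ncuikr" (len 6), cursors c1@2 c2@4 c3@5, authorship ......
After op 2 (move_left): buffer="ncuikr" (len 6), cursors c1@1 c2@3 c3@4, authorship ......
After op 3 (add_cursor(3)): buffer="ncuikr" (len 6), cursors c1@1 c2@3 c4@3 c3@4, authorship ......
After op 4 (insert('e')): buffer="necueeiekr" (len 10), cursors c1@2 c2@6 c4@6 c3@8, authorship .1..24.3..
After op 5 (delete): buffer="ncuikr" (len 6), cursors c1@1 c2@3 c4@3 c3@4, authorship ......
After op 6 (insert('w')): buffer="nwcuwwiwkr" (len 10), cursors c1@2 c2@6 c4@6 c3@8, authorship .1..24.3..
After op 7 (move_right): buffer="nwcuwwiwkr" (len 10), cursors c1@3 c2@7 c4@7 c3@9, authorship .1..24.3..
After op 8 (insert('h')): buffer="nwchuwwihhwkhr" (len 14), cursors c1@4 c2@10 c4@10 c3@13, authorship .1.1.24.243.3.

Answer: 4 10 13 10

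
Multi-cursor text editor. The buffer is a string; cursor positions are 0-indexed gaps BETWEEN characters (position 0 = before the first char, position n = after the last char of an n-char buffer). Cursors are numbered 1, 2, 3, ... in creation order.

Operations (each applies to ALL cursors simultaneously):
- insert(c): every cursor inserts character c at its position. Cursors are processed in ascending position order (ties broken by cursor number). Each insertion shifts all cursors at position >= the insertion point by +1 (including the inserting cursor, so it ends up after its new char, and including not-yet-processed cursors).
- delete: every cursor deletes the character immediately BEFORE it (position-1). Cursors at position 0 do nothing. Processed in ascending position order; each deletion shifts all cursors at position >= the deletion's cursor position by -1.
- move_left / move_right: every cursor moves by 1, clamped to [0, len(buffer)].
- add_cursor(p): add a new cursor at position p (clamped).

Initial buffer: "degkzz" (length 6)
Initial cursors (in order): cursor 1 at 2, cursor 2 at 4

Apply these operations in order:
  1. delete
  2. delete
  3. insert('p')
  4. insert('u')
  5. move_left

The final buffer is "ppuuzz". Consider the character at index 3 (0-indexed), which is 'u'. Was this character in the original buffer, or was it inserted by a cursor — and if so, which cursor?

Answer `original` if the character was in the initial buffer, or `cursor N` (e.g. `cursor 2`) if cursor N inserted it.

Answer: cursor 2

Derivation:
After op 1 (delete): buffer="dgzz" (len 4), cursors c1@1 c2@2, authorship ....
After op 2 (delete): buffer="zz" (len 2), cursors c1@0 c2@0, authorship ..
After op 3 (insert('p')): buffer="ppzz" (len 4), cursors c1@2 c2@2, authorship 12..
After op 4 (insert('u')): buffer="ppuuzz" (len 6), cursors c1@4 c2@4, authorship 1212..
After op 5 (move_left): buffer="ppuuzz" (len 6), cursors c1@3 c2@3, authorship 1212..
Authorship (.=original, N=cursor N): 1 2 1 2 . .
Index 3: author = 2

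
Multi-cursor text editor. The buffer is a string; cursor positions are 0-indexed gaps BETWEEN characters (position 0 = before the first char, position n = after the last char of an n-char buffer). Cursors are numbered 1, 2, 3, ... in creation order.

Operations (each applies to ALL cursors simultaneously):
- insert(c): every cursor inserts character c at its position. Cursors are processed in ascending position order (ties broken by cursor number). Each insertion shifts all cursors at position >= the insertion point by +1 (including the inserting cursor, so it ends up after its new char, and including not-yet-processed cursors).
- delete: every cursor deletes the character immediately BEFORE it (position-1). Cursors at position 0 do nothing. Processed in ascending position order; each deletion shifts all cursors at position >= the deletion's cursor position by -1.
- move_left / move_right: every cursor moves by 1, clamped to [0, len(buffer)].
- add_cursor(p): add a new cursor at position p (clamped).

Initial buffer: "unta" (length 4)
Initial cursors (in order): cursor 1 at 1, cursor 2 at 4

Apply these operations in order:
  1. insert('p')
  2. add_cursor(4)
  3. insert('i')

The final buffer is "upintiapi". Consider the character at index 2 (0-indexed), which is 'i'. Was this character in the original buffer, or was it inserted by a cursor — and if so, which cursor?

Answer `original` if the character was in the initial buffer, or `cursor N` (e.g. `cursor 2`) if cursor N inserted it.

After op 1 (insert('p')): buffer="upntap" (len 6), cursors c1@2 c2@6, authorship .1...2
After op 2 (add_cursor(4)): buffer="upntap" (len 6), cursors c1@2 c3@4 c2@6, authorship .1...2
After op 3 (insert('i')): buffer="upintiapi" (len 9), cursors c1@3 c3@6 c2@9, authorship .11..3.22
Authorship (.=original, N=cursor N): . 1 1 . . 3 . 2 2
Index 2: author = 1

Answer: cursor 1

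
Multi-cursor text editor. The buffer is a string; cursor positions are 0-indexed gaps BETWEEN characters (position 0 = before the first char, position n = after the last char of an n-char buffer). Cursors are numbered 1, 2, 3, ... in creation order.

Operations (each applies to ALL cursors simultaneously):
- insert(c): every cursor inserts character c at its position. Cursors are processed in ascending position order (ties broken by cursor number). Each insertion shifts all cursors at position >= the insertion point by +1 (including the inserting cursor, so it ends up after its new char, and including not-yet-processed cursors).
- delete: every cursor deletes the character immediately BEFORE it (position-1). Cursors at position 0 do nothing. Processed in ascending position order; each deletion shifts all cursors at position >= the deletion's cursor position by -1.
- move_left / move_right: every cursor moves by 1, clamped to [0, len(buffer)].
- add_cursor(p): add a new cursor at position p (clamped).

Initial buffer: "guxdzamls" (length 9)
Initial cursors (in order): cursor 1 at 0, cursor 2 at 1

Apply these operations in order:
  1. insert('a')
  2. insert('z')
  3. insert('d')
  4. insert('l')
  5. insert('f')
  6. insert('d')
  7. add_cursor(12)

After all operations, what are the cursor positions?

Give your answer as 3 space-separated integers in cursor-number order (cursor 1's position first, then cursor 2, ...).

After op 1 (insert('a')): buffer="agauxdzamls" (len 11), cursors c1@1 c2@3, authorship 1.2........
After op 2 (insert('z')): buffer="azgazuxdzamls" (len 13), cursors c1@2 c2@5, authorship 11.22........
After op 3 (insert('d')): buffer="azdgazduxdzamls" (len 15), cursors c1@3 c2@7, authorship 111.222........
After op 4 (insert('l')): buffer="azdlgazdluxdzamls" (len 17), cursors c1@4 c2@9, authorship 1111.2222........
After op 5 (insert('f')): buffer="azdlfgazdlfuxdzamls" (len 19), cursors c1@5 c2@11, authorship 11111.22222........
After op 6 (insert('d')): buffer="azdlfdgazdlfduxdzamls" (len 21), cursors c1@6 c2@13, authorship 111111.222222........
After op 7 (add_cursor(12)): buffer="azdlfdgazdlfduxdzamls" (len 21), cursors c1@6 c3@12 c2@13, authorship 111111.222222........

Answer: 6 13 12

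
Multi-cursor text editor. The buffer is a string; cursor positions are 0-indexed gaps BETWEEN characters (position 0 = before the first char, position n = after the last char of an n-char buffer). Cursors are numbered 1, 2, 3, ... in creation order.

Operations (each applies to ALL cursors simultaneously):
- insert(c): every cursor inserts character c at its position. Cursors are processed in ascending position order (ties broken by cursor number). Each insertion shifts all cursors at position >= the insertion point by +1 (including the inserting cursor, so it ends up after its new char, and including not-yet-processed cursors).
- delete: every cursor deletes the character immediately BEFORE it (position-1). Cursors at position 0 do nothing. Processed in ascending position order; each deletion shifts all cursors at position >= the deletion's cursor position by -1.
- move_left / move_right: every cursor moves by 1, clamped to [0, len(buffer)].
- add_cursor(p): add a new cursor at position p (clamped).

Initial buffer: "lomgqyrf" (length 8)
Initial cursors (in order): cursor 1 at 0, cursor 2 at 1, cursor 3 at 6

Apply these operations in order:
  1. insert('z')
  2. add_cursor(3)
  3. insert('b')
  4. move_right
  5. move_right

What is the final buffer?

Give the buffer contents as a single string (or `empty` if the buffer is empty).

After op 1 (insert('z')): buffer="zlzomgqyzrf" (len 11), cursors c1@1 c2@3 c3@9, authorship 1.2.....3..
After op 2 (add_cursor(3)): buffer="zlzomgqyzrf" (len 11), cursors c1@1 c2@3 c4@3 c3@9, authorship 1.2.....3..
After op 3 (insert('b')): buffer="zblzbbomgqyzbrf" (len 15), cursors c1@2 c2@6 c4@6 c3@13, authorship 11.224.....33..
After op 4 (move_right): buffer="zblzbbomgqyzbrf" (len 15), cursors c1@3 c2@7 c4@7 c3@14, authorship 11.224.....33..
After op 5 (move_right): buffer="zblzbbomgqyzbrf" (len 15), cursors c1@4 c2@8 c4@8 c3@15, authorship 11.224.....33..

Answer: zblzbbomgqyzbrf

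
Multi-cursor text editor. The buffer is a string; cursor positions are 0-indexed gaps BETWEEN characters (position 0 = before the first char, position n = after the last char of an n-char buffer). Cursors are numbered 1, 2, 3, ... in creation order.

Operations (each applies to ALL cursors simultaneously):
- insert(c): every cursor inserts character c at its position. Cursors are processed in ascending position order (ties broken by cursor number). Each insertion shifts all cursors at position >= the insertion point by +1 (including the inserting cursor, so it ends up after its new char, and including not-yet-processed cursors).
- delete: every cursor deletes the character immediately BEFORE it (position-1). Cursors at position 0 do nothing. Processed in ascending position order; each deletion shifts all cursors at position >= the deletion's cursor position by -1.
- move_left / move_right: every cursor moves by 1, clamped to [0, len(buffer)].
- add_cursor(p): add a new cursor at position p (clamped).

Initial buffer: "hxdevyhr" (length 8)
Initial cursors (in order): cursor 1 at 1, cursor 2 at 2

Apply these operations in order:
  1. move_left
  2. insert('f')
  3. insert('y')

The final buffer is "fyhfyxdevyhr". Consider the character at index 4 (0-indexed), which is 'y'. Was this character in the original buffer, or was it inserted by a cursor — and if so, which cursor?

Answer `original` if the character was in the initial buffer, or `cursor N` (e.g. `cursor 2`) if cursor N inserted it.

After op 1 (move_left): buffer="hxdevyhr" (len 8), cursors c1@0 c2@1, authorship ........
After op 2 (insert('f')): buffer="fhfxdevyhr" (len 10), cursors c1@1 c2@3, authorship 1.2.......
After op 3 (insert('y')): buffer="fyhfyxdevyhr" (len 12), cursors c1@2 c2@5, authorship 11.22.......
Authorship (.=original, N=cursor N): 1 1 . 2 2 . . . . . . .
Index 4: author = 2

Answer: cursor 2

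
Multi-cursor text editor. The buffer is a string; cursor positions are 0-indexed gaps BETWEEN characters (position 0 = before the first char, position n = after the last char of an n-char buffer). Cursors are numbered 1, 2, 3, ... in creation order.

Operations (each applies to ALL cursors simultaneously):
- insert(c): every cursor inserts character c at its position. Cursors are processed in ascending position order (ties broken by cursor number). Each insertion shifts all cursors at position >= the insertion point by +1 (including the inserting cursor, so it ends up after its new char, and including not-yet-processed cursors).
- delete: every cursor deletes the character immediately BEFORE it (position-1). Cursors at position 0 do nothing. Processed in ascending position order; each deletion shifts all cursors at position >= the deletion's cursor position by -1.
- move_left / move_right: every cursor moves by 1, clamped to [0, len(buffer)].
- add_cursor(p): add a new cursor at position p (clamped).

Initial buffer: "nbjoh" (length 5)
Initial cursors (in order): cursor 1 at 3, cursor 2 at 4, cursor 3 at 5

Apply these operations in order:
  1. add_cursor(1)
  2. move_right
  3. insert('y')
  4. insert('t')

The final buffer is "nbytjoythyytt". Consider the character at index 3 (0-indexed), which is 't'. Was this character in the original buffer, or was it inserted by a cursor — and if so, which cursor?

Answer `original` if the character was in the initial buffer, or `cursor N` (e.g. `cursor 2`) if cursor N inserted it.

After op 1 (add_cursor(1)): buffer="nbjoh" (len 5), cursors c4@1 c1@3 c2@4 c3@5, authorship .....
After op 2 (move_right): buffer="nbjoh" (len 5), cursors c4@2 c1@4 c2@5 c3@5, authorship .....
After op 3 (insert('y')): buffer="nbyjoyhyy" (len 9), cursors c4@3 c1@6 c2@9 c3@9, authorship ..4..1.23
After op 4 (insert('t')): buffer="nbytjoythyytt" (len 13), cursors c4@4 c1@8 c2@13 c3@13, authorship ..44..11.2323
Authorship (.=original, N=cursor N): . . 4 4 . . 1 1 . 2 3 2 3
Index 3: author = 4

Answer: cursor 4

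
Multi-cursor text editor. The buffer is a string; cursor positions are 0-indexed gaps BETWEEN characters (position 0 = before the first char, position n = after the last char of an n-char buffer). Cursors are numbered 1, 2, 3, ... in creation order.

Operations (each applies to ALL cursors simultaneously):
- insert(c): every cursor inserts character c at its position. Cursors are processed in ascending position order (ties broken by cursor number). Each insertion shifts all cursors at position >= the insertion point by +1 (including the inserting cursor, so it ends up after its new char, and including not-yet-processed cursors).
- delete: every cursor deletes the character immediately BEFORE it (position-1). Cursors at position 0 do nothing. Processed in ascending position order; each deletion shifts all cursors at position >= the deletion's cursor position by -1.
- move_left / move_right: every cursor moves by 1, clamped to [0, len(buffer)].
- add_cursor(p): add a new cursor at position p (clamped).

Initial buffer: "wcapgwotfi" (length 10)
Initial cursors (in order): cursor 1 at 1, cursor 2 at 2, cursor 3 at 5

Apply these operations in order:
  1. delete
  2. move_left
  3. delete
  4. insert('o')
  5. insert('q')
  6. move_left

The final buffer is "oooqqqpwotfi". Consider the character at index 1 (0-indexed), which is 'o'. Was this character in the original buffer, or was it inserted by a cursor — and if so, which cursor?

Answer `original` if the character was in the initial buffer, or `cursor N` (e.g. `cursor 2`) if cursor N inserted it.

Answer: cursor 2

Derivation:
After op 1 (delete): buffer="apwotfi" (len 7), cursors c1@0 c2@0 c3@2, authorship .......
After op 2 (move_left): buffer="apwotfi" (len 7), cursors c1@0 c2@0 c3@1, authorship .......
After op 3 (delete): buffer="pwotfi" (len 6), cursors c1@0 c2@0 c3@0, authorship ......
After op 4 (insert('o')): buffer="ooopwotfi" (len 9), cursors c1@3 c2@3 c3@3, authorship 123......
After op 5 (insert('q')): buffer="oooqqqpwotfi" (len 12), cursors c1@6 c2@6 c3@6, authorship 123123......
After op 6 (move_left): buffer="oooqqqpwotfi" (len 12), cursors c1@5 c2@5 c3@5, authorship 123123......
Authorship (.=original, N=cursor N): 1 2 3 1 2 3 . . . . . .
Index 1: author = 2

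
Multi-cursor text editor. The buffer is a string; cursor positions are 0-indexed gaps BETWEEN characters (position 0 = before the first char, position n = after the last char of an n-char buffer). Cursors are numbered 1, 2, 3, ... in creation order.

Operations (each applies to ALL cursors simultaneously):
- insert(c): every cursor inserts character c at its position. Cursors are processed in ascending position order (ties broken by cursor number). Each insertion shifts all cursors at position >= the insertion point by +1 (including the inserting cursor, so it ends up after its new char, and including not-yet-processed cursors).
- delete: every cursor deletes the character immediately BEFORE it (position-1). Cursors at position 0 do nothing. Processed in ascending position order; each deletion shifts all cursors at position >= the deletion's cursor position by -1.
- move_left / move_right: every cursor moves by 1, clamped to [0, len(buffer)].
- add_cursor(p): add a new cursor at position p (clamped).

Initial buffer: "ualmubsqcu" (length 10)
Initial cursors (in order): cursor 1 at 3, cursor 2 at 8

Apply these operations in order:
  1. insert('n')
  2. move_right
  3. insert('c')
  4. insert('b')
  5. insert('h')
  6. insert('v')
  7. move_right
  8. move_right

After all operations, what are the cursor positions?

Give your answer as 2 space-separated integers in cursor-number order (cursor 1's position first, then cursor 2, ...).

Answer: 11 20

Derivation:
After op 1 (insert('n')): buffer="ualnmubsqncu" (len 12), cursors c1@4 c2@10, authorship ...1.....2..
After op 2 (move_right): buffer="ualnmubsqncu" (len 12), cursors c1@5 c2@11, authorship ...1.....2..
After op 3 (insert('c')): buffer="ualnmcubsqnccu" (len 14), cursors c1@6 c2@13, authorship ...1.1....2.2.
After op 4 (insert('b')): buffer="ualnmcbubsqnccbu" (len 16), cursors c1@7 c2@15, authorship ...1.11....2.22.
After op 5 (insert('h')): buffer="ualnmcbhubsqnccbhu" (len 18), cursors c1@8 c2@17, authorship ...1.111....2.222.
After op 6 (insert('v')): buffer="ualnmcbhvubsqnccbhvu" (len 20), cursors c1@9 c2@19, authorship ...1.1111....2.2222.
After op 7 (move_right): buffer="ualnmcbhvubsqnccbhvu" (len 20), cursors c1@10 c2@20, authorship ...1.1111....2.2222.
After op 8 (move_right): buffer="ualnmcbhvubsqnccbhvu" (len 20), cursors c1@11 c2@20, authorship ...1.1111....2.2222.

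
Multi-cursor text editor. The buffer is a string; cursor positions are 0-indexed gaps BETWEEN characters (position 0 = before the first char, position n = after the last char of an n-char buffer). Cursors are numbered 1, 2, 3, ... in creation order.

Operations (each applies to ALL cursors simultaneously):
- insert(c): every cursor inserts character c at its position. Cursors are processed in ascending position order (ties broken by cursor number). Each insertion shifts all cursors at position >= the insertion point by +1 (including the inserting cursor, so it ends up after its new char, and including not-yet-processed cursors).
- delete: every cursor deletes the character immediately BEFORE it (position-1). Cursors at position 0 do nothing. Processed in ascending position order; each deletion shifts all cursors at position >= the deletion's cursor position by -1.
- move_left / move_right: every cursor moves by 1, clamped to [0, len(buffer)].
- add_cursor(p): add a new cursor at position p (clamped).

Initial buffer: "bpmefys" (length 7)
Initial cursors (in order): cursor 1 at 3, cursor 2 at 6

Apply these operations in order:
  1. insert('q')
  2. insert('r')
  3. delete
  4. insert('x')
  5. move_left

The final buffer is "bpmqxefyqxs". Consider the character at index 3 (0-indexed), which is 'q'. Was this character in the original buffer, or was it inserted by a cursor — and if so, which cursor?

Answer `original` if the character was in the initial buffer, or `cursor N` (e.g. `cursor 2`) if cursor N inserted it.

After op 1 (insert('q')): buffer="bpmqefyqs" (len 9), cursors c1@4 c2@8, authorship ...1...2.
After op 2 (insert('r')): buffer="bpmqrefyqrs" (len 11), cursors c1@5 c2@10, authorship ...11...22.
After op 3 (delete): buffer="bpmqefyqs" (len 9), cursors c1@4 c2@8, authorship ...1...2.
After op 4 (insert('x')): buffer="bpmqxefyqxs" (len 11), cursors c1@5 c2@10, authorship ...11...22.
After op 5 (move_left): buffer="bpmqxefyqxs" (len 11), cursors c1@4 c2@9, authorship ...11...22.
Authorship (.=original, N=cursor N): . . . 1 1 . . . 2 2 .
Index 3: author = 1

Answer: cursor 1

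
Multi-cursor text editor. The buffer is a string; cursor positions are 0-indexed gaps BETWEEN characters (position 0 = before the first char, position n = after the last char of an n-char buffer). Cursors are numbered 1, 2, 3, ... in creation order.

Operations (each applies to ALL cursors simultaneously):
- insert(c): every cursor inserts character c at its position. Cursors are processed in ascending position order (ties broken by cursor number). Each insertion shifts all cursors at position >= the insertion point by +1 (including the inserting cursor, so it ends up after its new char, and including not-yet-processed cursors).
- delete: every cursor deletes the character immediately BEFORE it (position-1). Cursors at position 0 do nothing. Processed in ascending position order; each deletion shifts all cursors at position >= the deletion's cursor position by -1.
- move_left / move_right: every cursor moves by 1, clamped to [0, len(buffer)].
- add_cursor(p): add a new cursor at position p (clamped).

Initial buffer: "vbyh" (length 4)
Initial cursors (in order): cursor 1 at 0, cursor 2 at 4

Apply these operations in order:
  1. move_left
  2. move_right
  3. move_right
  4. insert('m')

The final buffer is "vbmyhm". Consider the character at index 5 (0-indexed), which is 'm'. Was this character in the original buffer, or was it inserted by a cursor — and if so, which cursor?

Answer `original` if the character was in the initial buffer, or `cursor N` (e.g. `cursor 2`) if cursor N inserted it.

After op 1 (move_left): buffer="vbyh" (len 4), cursors c1@0 c2@3, authorship ....
After op 2 (move_right): buffer="vbyh" (len 4), cursors c1@1 c2@4, authorship ....
After op 3 (move_right): buffer="vbyh" (len 4), cursors c1@2 c2@4, authorship ....
After op 4 (insert('m')): buffer="vbmyhm" (len 6), cursors c1@3 c2@6, authorship ..1..2
Authorship (.=original, N=cursor N): . . 1 . . 2
Index 5: author = 2

Answer: cursor 2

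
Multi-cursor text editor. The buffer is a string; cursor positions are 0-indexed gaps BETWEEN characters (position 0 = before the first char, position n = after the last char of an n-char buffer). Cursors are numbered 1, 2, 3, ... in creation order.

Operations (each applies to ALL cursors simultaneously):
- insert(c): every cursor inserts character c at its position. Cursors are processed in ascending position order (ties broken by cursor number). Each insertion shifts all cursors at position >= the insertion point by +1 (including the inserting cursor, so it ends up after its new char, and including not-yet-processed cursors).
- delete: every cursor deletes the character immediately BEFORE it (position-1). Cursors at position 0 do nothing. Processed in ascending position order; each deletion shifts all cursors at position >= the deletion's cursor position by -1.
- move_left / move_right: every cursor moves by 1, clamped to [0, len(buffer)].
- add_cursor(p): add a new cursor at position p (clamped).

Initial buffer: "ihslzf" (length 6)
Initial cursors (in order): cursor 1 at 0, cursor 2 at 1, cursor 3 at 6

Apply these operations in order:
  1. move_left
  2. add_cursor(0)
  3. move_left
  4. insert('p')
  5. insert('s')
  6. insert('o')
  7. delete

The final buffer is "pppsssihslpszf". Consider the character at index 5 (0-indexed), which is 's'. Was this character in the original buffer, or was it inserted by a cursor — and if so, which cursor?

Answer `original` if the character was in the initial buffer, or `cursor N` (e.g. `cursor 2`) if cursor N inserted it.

Answer: cursor 4

Derivation:
After op 1 (move_left): buffer="ihslzf" (len 6), cursors c1@0 c2@0 c3@5, authorship ......
After op 2 (add_cursor(0)): buffer="ihslzf" (len 6), cursors c1@0 c2@0 c4@0 c3@5, authorship ......
After op 3 (move_left): buffer="ihslzf" (len 6), cursors c1@0 c2@0 c4@0 c3@4, authorship ......
After op 4 (insert('p')): buffer="pppihslpzf" (len 10), cursors c1@3 c2@3 c4@3 c3@8, authorship 124....3..
After op 5 (insert('s')): buffer="pppsssihslpszf" (len 14), cursors c1@6 c2@6 c4@6 c3@12, authorship 124124....33..
After op 6 (insert('o')): buffer="pppsssoooihslpsozf" (len 18), cursors c1@9 c2@9 c4@9 c3@16, authorship 124124124....333..
After op 7 (delete): buffer="pppsssihslpszf" (len 14), cursors c1@6 c2@6 c4@6 c3@12, authorship 124124....33..
Authorship (.=original, N=cursor N): 1 2 4 1 2 4 . . . . 3 3 . .
Index 5: author = 4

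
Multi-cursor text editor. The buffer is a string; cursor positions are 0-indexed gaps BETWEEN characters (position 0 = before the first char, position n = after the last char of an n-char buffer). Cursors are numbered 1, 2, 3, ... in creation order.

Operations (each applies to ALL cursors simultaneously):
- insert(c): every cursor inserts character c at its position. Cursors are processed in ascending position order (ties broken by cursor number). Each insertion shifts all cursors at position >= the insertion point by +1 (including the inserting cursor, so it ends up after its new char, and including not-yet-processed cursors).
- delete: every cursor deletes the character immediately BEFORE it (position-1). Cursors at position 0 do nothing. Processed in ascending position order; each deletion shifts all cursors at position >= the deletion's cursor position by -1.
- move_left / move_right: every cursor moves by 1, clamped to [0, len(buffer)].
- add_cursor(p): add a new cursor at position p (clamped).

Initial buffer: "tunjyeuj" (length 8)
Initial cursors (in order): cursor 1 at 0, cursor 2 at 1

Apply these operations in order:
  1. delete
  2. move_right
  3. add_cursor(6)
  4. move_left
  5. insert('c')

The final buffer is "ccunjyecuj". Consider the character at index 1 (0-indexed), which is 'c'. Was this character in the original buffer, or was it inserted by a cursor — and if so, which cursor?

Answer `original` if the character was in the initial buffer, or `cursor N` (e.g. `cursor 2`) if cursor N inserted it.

After op 1 (delete): buffer="unjyeuj" (len 7), cursors c1@0 c2@0, authorship .......
After op 2 (move_right): buffer="unjyeuj" (len 7), cursors c1@1 c2@1, authorship .......
After op 3 (add_cursor(6)): buffer="unjyeuj" (len 7), cursors c1@1 c2@1 c3@6, authorship .......
After op 4 (move_left): buffer="unjyeuj" (len 7), cursors c1@0 c2@0 c3@5, authorship .......
After op 5 (insert('c')): buffer="ccunjyecuj" (len 10), cursors c1@2 c2@2 c3@8, authorship 12.....3..
Authorship (.=original, N=cursor N): 1 2 . . . . . 3 . .
Index 1: author = 2

Answer: cursor 2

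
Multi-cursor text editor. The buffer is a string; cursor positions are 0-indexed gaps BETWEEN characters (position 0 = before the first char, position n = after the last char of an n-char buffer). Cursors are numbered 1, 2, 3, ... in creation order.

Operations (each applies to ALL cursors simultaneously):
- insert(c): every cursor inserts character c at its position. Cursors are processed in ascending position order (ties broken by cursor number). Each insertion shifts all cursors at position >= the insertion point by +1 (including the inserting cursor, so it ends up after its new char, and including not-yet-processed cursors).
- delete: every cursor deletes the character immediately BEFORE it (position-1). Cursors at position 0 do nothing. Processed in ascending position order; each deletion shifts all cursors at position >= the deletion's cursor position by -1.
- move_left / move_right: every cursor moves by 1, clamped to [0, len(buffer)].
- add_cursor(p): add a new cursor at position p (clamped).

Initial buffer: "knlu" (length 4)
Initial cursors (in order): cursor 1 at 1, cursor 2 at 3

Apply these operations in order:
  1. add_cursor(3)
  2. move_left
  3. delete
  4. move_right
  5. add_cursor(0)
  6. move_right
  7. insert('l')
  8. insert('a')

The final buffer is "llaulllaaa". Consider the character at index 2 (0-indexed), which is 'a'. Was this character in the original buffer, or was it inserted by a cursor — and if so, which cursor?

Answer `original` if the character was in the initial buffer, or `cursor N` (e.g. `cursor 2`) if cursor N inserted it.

After op 1 (add_cursor(3)): buffer="knlu" (len 4), cursors c1@1 c2@3 c3@3, authorship ....
After op 2 (move_left): buffer="knlu" (len 4), cursors c1@0 c2@2 c3@2, authorship ....
After op 3 (delete): buffer="lu" (len 2), cursors c1@0 c2@0 c3@0, authorship ..
After op 4 (move_right): buffer="lu" (len 2), cursors c1@1 c2@1 c3@1, authorship ..
After op 5 (add_cursor(0)): buffer="lu" (len 2), cursors c4@0 c1@1 c2@1 c3@1, authorship ..
After op 6 (move_right): buffer="lu" (len 2), cursors c4@1 c1@2 c2@2 c3@2, authorship ..
After op 7 (insert('l')): buffer="llulll" (len 6), cursors c4@2 c1@6 c2@6 c3@6, authorship .4.123
After op 8 (insert('a')): buffer="llaulllaaa" (len 10), cursors c4@3 c1@10 c2@10 c3@10, authorship .44.123123
Authorship (.=original, N=cursor N): . 4 4 . 1 2 3 1 2 3
Index 2: author = 4

Answer: cursor 4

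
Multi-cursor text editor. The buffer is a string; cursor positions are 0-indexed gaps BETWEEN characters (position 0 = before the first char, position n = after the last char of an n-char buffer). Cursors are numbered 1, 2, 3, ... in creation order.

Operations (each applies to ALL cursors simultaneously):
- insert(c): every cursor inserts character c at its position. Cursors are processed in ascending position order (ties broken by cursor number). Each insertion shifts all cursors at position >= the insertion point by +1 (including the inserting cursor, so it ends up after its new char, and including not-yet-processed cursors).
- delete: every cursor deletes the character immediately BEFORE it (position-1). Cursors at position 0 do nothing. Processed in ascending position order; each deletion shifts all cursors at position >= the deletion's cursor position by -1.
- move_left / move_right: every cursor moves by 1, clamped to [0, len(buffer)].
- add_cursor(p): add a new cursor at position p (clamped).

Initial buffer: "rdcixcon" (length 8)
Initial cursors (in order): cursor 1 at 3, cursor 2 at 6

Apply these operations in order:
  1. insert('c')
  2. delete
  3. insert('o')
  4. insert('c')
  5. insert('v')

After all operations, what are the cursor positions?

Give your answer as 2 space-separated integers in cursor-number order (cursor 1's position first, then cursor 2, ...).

After op 1 (insert('c')): buffer="rdccixccon" (len 10), cursors c1@4 c2@8, authorship ...1...2..
After op 2 (delete): buffer="rdcixcon" (len 8), cursors c1@3 c2@6, authorship ........
After op 3 (insert('o')): buffer="rdcoixcoon" (len 10), cursors c1@4 c2@8, authorship ...1...2..
After op 4 (insert('c')): buffer="rdcocixcocon" (len 12), cursors c1@5 c2@10, authorship ...11...22..
After op 5 (insert('v')): buffer="rdcocvixcocvon" (len 14), cursors c1@6 c2@12, authorship ...111...222..

Answer: 6 12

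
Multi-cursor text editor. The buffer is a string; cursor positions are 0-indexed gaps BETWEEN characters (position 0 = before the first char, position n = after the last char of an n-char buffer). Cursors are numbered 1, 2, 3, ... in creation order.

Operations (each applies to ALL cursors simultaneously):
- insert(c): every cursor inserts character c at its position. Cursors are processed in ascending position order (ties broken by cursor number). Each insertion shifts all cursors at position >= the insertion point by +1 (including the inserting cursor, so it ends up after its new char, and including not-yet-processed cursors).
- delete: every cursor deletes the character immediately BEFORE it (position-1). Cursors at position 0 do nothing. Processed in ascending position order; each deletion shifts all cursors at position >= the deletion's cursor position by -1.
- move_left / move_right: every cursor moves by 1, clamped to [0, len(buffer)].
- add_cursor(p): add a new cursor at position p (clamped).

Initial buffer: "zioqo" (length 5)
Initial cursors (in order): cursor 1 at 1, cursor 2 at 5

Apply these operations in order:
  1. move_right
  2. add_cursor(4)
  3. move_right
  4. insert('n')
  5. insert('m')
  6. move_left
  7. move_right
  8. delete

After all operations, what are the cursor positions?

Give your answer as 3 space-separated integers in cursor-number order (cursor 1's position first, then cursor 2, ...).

After op 1 (move_right): buffer="zioqo" (len 5), cursors c1@2 c2@5, authorship .....
After op 2 (add_cursor(4)): buffer="zioqo" (len 5), cursors c1@2 c3@4 c2@5, authorship .....
After op 3 (move_right): buffer="zioqo" (len 5), cursors c1@3 c2@5 c3@5, authorship .....
After op 4 (insert('n')): buffer="zionqonn" (len 8), cursors c1@4 c2@8 c3@8, authorship ...1..23
After op 5 (insert('m')): buffer="zionmqonnmm" (len 11), cursors c1@5 c2@11 c3@11, authorship ...11..2323
After op 6 (move_left): buffer="zionmqonnmm" (len 11), cursors c1@4 c2@10 c3@10, authorship ...11..2323
After op 7 (move_right): buffer="zionmqonnmm" (len 11), cursors c1@5 c2@11 c3@11, authorship ...11..2323
After op 8 (delete): buffer="zionqonn" (len 8), cursors c1@4 c2@8 c3@8, authorship ...1..23

Answer: 4 8 8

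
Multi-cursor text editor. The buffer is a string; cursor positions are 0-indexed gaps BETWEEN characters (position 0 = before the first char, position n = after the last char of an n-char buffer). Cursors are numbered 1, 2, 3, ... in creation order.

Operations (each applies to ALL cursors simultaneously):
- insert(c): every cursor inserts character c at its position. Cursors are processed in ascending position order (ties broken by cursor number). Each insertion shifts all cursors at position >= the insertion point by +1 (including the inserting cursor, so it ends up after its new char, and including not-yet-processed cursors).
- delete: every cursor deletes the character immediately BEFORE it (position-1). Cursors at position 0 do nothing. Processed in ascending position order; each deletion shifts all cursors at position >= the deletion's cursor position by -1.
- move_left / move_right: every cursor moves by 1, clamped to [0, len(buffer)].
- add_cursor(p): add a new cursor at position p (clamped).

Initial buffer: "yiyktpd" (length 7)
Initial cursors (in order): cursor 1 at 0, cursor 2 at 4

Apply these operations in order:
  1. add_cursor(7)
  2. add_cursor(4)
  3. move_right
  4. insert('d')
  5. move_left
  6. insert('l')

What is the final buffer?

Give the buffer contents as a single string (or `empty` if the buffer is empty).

Answer: yldiyktdlldpdld

Derivation:
After op 1 (add_cursor(7)): buffer="yiyktpd" (len 7), cursors c1@0 c2@4 c3@7, authorship .......
After op 2 (add_cursor(4)): buffer="yiyktpd" (len 7), cursors c1@0 c2@4 c4@4 c3@7, authorship .......
After op 3 (move_right): buffer="yiyktpd" (len 7), cursors c1@1 c2@5 c4@5 c3@7, authorship .......
After op 4 (insert('d')): buffer="ydiyktddpdd" (len 11), cursors c1@2 c2@8 c4@8 c3@11, authorship .1....24..3
After op 5 (move_left): buffer="ydiyktddpdd" (len 11), cursors c1@1 c2@7 c4@7 c3@10, authorship .1....24..3
After op 6 (insert('l')): buffer="yldiyktdlldpdld" (len 15), cursors c1@2 c2@10 c4@10 c3@14, authorship .11....2244..33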